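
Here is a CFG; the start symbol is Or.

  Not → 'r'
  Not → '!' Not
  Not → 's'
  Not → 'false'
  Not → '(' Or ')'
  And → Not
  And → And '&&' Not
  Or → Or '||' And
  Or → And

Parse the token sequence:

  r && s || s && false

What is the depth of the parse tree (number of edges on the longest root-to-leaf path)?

[Or [Or [And [And [Not r]] && [Not s]]] || [And [And [Not s]] && [Not false]]]

5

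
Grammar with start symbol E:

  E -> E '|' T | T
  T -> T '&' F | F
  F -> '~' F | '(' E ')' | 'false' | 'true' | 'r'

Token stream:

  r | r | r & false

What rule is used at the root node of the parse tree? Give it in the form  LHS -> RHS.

[E [E [E [T [F r]]] | [T [F r]]] | [T [T [F r]] & [F false]]]

E -> E '|' T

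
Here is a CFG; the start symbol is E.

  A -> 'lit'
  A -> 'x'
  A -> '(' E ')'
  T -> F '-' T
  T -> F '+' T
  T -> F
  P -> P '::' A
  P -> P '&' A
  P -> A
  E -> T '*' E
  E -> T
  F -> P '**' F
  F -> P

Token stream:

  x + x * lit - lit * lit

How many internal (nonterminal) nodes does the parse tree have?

[E [T [F [P [A x]]] + [T [F [P [A x]]]]] * [E [T [F [P [A lit]]] - [T [F [P [A lit]]]]] * [E [T [F [P [A lit]]]]]]]

23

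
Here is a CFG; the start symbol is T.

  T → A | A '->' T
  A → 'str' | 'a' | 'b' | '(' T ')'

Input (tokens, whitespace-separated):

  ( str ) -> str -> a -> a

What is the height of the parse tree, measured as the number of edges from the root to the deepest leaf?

5

[T [A ( [T [A str]] )] -> [T [A str] -> [T [A a] -> [T [A a]]]]]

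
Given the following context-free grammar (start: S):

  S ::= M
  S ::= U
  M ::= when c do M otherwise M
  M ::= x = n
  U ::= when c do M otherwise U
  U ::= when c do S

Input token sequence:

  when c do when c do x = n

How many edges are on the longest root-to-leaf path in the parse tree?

[S [U when c do [S [U when c do [S [M x = n]]]]]]

6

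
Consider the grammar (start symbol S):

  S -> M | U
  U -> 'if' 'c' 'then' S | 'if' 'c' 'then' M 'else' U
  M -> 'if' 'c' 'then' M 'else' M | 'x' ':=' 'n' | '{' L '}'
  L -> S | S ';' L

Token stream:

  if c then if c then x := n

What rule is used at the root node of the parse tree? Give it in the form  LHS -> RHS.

[S [U if c then [S [U if c then [S [M x := n]]]]]]

S -> U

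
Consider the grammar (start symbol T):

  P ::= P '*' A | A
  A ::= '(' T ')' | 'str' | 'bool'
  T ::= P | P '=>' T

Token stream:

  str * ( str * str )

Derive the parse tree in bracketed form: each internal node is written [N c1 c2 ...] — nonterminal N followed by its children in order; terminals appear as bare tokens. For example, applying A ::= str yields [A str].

T
P
P * A
A * A
str * A
str * ( T )
str * ( P )
str * ( P * A )
str * ( A * A )
str * ( str * A )
str * ( str * str )

[T [P [P [A str]] * [A ( [T [P [P [A str]] * [A str]]] )]]]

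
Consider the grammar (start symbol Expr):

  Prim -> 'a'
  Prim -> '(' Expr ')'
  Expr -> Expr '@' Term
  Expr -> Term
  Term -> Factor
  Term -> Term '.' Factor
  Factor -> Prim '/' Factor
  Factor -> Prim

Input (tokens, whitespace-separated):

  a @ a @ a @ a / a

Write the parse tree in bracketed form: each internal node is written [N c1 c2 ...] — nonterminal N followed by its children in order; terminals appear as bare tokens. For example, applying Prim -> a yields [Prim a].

[Expr [Expr [Expr [Expr [Term [Factor [Prim a]]]] @ [Term [Factor [Prim a]]]] @ [Term [Factor [Prim a]]]] @ [Term [Factor [Prim a] / [Factor [Prim a]]]]]

Expr
Expr @ Term
Expr @ Term @ Term
Expr @ Term @ Term @ Term
Term @ Term @ Term @ Term
Factor @ Term @ Term @ Term
Prim @ Term @ Term @ Term
a @ Term @ Term @ Term
a @ Factor @ Term @ Term
a @ Prim @ Term @ Term
a @ a @ Term @ Term
a @ a @ Factor @ Term
a @ a @ Prim @ Term
a @ a @ a @ Term
a @ a @ a @ Factor
a @ a @ a @ Prim / Factor
a @ a @ a @ a / Factor
a @ a @ a @ a / Prim
a @ a @ a @ a / a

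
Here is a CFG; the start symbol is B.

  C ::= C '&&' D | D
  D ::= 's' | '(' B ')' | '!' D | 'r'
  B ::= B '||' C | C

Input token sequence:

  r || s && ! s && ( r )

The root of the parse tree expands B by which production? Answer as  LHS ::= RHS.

[B [B [C [D r]]] || [C [C [C [D s]] && [D ! [D s]]] && [D ( [B [C [D r]]] )]]]

B ::= B '||' C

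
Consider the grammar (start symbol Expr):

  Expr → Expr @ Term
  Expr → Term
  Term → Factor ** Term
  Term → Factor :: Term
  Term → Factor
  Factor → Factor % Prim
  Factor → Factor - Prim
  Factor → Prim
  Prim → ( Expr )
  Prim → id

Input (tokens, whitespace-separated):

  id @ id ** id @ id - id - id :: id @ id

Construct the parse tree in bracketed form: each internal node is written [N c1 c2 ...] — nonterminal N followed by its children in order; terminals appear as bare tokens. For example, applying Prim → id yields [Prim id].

[Expr [Expr [Expr [Expr [Term [Factor [Prim id]]]] @ [Term [Factor [Prim id]] ** [Term [Factor [Prim id]]]]] @ [Term [Factor [Factor [Factor [Prim id]] - [Prim id]] - [Prim id]] :: [Term [Factor [Prim id]]]]] @ [Term [Factor [Prim id]]]]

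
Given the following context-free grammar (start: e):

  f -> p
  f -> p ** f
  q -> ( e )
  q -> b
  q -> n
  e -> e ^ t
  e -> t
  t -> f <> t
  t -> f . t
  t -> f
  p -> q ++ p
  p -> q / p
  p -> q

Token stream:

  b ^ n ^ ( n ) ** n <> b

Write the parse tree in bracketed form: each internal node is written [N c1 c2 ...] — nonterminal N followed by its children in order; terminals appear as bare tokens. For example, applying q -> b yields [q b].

[e [e [e [t [f [p [q b]]]]] ^ [t [f [p [q n]]]]] ^ [t [f [p [q ( [e [t [f [p [q n]]]]] )]] ** [f [p [q n]]]] <> [t [f [p [q b]]]]]]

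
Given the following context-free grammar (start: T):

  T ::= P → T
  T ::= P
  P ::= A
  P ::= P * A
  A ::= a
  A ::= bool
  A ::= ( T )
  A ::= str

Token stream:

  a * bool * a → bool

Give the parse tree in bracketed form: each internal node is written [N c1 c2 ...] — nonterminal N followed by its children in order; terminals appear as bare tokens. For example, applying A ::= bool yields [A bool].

T
P → T
P * A → T
P * A * A → T
A * A * A → T
a * A * A → T
a * bool * A → T
a * bool * a → T
a * bool * a → P
a * bool * a → A
a * bool * a → bool

[T [P [P [P [A a]] * [A bool]] * [A a]] → [T [P [A bool]]]]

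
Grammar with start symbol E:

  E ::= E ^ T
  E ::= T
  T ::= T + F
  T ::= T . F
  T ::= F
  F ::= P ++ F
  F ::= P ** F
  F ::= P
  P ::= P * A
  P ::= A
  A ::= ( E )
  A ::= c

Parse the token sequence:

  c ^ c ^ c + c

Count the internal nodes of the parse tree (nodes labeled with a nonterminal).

19

[E [E [E [T [F [P [A c]]]]] ^ [T [F [P [A c]]]]] ^ [T [T [F [P [A c]]]] + [F [P [A c]]]]]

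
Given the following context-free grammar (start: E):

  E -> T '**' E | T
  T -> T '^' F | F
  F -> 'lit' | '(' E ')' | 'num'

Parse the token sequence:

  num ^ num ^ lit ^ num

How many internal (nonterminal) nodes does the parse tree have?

[E [T [T [T [T [F num]] ^ [F num]] ^ [F lit]] ^ [F num]]]

9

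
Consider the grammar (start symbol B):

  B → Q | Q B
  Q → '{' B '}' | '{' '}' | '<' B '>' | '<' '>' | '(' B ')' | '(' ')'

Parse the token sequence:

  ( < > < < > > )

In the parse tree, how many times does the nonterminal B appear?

4

[B [Q ( [B [Q < >] [B [Q < [B [Q < >]] >]]] )]]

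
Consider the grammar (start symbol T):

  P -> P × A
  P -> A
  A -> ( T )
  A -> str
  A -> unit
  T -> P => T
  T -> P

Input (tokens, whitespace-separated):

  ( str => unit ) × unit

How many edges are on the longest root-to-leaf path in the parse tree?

8

[T [P [P [A ( [T [P [A str]] => [T [P [A unit]]]] )]] × [A unit]]]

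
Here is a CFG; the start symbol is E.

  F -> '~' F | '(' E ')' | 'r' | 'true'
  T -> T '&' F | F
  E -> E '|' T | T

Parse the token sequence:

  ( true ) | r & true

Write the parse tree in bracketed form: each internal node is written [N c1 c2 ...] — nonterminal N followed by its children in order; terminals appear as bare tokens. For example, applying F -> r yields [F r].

E
E | T
T | T
F | T
( E ) | T
( T ) | T
( F ) | T
( true ) | T
( true ) | T & F
( true ) | F & F
( true ) | r & F
( true ) | r & true

[E [E [T [F ( [E [T [F true]]] )]]] | [T [T [F r]] & [F true]]]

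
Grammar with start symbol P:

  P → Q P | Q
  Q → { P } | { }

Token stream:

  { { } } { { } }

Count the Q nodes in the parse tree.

4

[P [Q { [P [Q { }]] }] [P [Q { [P [Q { }]] }]]]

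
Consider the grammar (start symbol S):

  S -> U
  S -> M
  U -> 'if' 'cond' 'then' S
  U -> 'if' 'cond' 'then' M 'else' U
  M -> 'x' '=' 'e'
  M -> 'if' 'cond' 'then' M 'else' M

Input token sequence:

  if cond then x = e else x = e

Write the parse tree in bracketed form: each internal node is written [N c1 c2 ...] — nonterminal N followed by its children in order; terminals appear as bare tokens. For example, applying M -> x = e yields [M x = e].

S
M
if cond then M else M
if cond then x = e else M
if cond then x = e else x = e

[S [M if cond then [M x = e] else [M x = e]]]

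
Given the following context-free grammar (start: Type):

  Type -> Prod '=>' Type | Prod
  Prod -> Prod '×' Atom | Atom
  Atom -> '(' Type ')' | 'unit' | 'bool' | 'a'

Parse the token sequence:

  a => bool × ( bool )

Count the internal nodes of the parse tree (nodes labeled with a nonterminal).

[Type [Prod [Atom a]] => [Type [Prod [Prod [Atom bool]] × [Atom ( [Type [Prod [Atom bool]]] )]]]]

11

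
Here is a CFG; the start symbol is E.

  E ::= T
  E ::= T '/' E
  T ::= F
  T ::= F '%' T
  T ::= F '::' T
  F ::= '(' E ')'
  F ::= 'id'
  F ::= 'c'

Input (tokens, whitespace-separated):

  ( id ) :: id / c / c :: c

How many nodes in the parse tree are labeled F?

6

[E [T [F ( [E [T [F id]]] )] :: [T [F id]]] / [E [T [F c]] / [E [T [F c] :: [T [F c]]]]]]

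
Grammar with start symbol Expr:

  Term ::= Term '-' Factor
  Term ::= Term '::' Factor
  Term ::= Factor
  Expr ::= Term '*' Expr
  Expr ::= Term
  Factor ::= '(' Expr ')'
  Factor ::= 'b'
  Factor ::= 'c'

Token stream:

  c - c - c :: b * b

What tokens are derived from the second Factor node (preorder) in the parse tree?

c

[Expr [Term [Term [Term [Term [Factor c]] - [Factor c]] - [Factor c]] :: [Factor b]] * [Expr [Term [Factor b]]]]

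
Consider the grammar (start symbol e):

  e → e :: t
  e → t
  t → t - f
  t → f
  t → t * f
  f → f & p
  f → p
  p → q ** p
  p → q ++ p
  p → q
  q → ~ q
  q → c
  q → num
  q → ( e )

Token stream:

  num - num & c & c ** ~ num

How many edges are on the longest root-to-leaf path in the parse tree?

7

[e [t [t [f [p [q num]]]] - [f [f [f [p [q num]]] & [p [q c]]] & [p [q c] ** [p [q ~ [q num]]]]]]]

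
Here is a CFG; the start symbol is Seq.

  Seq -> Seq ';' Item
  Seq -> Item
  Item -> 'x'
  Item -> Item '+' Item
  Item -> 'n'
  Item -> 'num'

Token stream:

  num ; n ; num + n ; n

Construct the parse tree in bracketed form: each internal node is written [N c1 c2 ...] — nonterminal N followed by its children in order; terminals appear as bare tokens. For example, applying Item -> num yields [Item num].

Seq
Seq ; Item
Seq ; Item ; Item
Seq ; Item ; Item ; Item
Item ; Item ; Item ; Item
num ; Item ; Item ; Item
num ; n ; Item ; Item
num ; n ; Item + Item ; Item
num ; n ; num + Item ; Item
num ; n ; num + n ; Item
num ; n ; num + n ; n

[Seq [Seq [Seq [Seq [Item num]] ; [Item n]] ; [Item [Item num] + [Item n]]] ; [Item n]]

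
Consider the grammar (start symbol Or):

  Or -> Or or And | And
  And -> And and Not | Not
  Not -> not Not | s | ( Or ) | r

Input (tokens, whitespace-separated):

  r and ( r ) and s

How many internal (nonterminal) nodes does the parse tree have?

10

[Or [And [And [And [Not r]] and [Not ( [Or [And [Not r]]] )]] and [Not s]]]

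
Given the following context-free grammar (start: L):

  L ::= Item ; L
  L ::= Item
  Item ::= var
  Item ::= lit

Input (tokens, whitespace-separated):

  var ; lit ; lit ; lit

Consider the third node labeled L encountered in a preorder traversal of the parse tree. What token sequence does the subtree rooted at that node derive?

[L [Item var] ; [L [Item lit] ; [L [Item lit] ; [L [Item lit]]]]]

lit ; lit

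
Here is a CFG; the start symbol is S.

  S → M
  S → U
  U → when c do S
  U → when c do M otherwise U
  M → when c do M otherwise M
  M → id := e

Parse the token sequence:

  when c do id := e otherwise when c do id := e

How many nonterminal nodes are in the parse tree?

[S [U when c do [M id := e] otherwise [U when c do [S [M id := e]]]]]

6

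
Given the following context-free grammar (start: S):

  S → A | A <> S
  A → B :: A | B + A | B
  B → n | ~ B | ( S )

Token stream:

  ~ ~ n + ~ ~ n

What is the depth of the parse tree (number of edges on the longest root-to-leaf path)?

[S [A [B ~ [B ~ [B n]]] + [A [B ~ [B ~ [B n]]]]]]

6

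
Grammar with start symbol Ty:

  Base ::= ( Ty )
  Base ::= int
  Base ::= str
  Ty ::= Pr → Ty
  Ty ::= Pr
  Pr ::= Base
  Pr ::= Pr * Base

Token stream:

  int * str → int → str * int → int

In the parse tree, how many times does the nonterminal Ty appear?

4

[Ty [Pr [Pr [Base int]] * [Base str]] → [Ty [Pr [Base int]] → [Ty [Pr [Pr [Base str]] * [Base int]] → [Ty [Pr [Base int]]]]]]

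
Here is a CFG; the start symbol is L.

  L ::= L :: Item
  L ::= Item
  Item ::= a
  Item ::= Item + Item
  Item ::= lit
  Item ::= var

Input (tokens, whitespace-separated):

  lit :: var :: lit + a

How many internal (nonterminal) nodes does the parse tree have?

8

[L [L [L [Item lit]] :: [Item var]] :: [Item [Item lit] + [Item a]]]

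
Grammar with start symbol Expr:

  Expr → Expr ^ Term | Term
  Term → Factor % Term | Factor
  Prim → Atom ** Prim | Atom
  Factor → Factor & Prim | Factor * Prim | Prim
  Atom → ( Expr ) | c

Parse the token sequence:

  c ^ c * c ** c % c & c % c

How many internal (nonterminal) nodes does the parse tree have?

[Expr [Expr [Term [Factor [Prim [Atom c]]]]] ^ [Term [Factor [Factor [Prim [Atom c]]] * [Prim [Atom c] ** [Prim [Atom c]]]] % [Term [Factor [Factor [Prim [Atom c]]] & [Prim [Atom c]]] % [Term [Factor [Prim [Atom c]]]]]]]

26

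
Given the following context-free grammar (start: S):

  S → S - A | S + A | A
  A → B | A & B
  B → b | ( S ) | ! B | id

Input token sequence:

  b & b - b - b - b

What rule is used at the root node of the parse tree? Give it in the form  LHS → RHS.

S → S - A

[S [S [S [S [A [A [B b]] & [B b]]] - [A [B b]]] - [A [B b]]] - [A [B b]]]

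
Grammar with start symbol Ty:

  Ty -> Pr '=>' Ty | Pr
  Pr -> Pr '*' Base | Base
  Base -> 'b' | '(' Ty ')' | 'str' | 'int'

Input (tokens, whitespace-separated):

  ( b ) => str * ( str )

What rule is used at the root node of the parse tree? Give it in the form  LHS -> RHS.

Ty -> Pr '=>' Ty

[Ty [Pr [Base ( [Ty [Pr [Base b]]] )]] => [Ty [Pr [Pr [Base str]] * [Base ( [Ty [Pr [Base str]]] )]]]]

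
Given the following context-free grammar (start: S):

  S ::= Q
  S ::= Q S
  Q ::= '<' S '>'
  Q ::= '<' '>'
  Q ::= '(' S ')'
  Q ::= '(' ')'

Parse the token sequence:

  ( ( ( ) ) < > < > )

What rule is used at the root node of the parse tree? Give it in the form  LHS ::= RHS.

[S [Q ( [S [Q ( [S [Q ( )]] )] [S [Q < >] [S [Q < >]]]] )]]

S ::= Q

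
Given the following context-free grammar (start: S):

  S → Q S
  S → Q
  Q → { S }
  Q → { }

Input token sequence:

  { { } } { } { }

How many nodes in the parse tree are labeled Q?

[S [Q { [S [Q { }]] }] [S [Q { }] [S [Q { }]]]]

4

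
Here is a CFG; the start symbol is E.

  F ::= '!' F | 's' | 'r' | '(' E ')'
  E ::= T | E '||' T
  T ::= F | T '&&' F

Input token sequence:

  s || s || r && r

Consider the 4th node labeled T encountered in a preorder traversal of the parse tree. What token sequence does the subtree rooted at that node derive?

[E [E [E [T [F s]]] || [T [F s]]] || [T [T [F r]] && [F r]]]

r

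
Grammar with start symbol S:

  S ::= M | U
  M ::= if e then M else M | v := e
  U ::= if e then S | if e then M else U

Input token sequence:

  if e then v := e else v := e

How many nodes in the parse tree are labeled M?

3

[S [M if e then [M v := e] else [M v := e]]]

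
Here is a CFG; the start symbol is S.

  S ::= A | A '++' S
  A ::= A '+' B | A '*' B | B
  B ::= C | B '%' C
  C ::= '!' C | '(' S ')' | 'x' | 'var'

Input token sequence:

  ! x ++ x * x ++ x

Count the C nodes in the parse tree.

[S [A [B [C ! [C x]]]] ++ [S [A [A [B [C x]]] * [B [C x]]] ++ [S [A [B [C x]]]]]]

5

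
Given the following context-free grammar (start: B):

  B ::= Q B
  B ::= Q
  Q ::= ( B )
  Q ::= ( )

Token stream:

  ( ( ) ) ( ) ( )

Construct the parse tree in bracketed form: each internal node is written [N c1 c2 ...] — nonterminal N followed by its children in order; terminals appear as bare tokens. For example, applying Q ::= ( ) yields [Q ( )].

[B [Q ( [B [Q ( )]] )] [B [Q ( )] [B [Q ( )]]]]

B
Q B
( B ) B
( Q ) B
( ( ) ) B
( ( ) ) Q B
( ( ) ) ( ) B
( ( ) ) ( ) Q
( ( ) ) ( ) ( )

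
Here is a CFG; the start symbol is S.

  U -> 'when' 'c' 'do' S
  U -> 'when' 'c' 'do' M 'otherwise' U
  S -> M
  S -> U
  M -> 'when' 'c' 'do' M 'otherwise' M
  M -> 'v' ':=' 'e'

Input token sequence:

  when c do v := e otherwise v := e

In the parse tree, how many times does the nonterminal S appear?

[S [M when c do [M v := e] otherwise [M v := e]]]

1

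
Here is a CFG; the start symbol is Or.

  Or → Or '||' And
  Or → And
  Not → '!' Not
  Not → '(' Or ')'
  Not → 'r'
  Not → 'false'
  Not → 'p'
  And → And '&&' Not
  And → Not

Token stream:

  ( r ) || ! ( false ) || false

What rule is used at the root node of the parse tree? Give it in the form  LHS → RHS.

Or → Or '||' And

[Or [Or [Or [And [Not ( [Or [And [Not r]]] )]]] || [And [Not ! [Not ( [Or [And [Not false]]] )]]]] || [And [Not false]]]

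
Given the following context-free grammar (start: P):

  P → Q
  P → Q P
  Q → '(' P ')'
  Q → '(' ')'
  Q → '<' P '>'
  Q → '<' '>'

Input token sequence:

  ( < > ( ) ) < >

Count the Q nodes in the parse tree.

4

[P [Q ( [P [Q < >] [P [Q ( )]]] )] [P [Q < >]]]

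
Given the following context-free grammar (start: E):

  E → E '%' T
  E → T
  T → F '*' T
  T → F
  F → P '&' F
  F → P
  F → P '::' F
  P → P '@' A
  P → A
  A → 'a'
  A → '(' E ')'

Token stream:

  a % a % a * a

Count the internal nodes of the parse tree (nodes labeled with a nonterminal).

[E [E [E [T [F [P [A a]]]]] % [T [F [P [A a]]]]] % [T [F [P [A a]]] * [T [F [P [A a]]]]]]

19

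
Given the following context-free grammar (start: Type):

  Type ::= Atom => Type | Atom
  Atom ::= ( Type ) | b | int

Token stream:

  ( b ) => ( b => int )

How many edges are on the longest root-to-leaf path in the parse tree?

6

[Type [Atom ( [Type [Atom b]] )] => [Type [Atom ( [Type [Atom b] => [Type [Atom int]]] )]]]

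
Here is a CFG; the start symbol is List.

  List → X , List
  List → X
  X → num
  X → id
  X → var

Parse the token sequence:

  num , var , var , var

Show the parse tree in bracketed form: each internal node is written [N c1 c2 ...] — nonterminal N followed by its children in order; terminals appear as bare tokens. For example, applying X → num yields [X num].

List
X , List
num , List
num , X , List
num , var , List
num , var , X , List
num , var , var , List
num , var , var , X
num , var , var , var

[List [X num] , [List [X var] , [List [X var] , [List [X var]]]]]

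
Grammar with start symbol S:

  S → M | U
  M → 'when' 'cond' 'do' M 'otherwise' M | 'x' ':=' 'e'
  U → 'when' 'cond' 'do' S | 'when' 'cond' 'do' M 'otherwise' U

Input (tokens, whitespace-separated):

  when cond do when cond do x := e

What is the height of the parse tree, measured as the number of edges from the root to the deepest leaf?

[S [U when cond do [S [U when cond do [S [M x := e]]]]]]

6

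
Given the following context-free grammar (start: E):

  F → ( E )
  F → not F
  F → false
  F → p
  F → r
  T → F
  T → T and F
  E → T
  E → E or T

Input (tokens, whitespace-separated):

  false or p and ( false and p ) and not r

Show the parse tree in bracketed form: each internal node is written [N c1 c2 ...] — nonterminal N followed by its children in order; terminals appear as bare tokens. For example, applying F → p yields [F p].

[E [E [T [F false]]] or [T [T [T [F p]] and [F ( [E [T [T [F false]] and [F p]]] )]] and [F not [F r]]]]

E
E or T
T or T
F or T
false or T
false or T and F
false or T and F and F
false or F and F and F
false or p and F and F
false or p and ( E ) and F
false or p and ( T ) and F
false or p and ( T and F ) and F
false or p and ( F and F ) and F
false or p and ( false and F ) and F
false or p and ( false and p ) and F
false or p and ( false and p ) and not F
false or p and ( false and p ) and not r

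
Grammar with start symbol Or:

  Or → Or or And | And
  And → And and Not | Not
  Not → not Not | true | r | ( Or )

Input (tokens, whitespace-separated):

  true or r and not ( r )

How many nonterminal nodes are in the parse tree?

12

[Or [Or [And [Not true]]] or [And [And [Not r]] and [Not not [Not ( [Or [And [Not r]]] )]]]]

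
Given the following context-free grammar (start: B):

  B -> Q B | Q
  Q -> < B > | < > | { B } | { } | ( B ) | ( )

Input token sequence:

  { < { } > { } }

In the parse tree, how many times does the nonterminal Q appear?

4

[B [Q { [B [Q < [B [Q { }]] >] [B [Q { }]]] }]]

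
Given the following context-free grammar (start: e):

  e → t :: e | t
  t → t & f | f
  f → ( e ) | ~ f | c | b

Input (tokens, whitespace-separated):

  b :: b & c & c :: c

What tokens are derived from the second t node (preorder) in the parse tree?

b & c & c

[e [t [f b]] :: [e [t [t [t [f b]] & [f c]] & [f c]] :: [e [t [f c]]]]]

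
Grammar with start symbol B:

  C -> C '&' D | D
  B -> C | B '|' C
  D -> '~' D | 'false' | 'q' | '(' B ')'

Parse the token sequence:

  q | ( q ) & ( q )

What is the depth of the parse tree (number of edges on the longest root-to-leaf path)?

7

[B [B [C [D q]]] | [C [C [D ( [B [C [D q]]] )]] & [D ( [B [C [D q]]] )]]]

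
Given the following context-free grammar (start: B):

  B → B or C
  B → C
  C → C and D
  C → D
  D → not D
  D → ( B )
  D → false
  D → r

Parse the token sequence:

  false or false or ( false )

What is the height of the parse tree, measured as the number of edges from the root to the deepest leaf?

[B [B [B [C [D false]]] or [C [D false]]] or [C [D ( [B [C [D false]]] )]]]

6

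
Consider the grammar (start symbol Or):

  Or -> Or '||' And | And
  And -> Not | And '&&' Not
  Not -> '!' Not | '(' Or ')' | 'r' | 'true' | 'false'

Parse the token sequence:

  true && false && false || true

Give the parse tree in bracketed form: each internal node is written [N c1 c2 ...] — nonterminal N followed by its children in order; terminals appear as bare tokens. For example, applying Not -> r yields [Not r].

[Or [Or [And [And [And [Not true]] && [Not false]] && [Not false]]] || [And [Not true]]]

Or
Or || And
And || And
And && Not || And
And && Not && Not || And
Not && Not && Not || And
true && Not && Not || And
true && false && Not || And
true && false && false || And
true && false && false || Not
true && false && false || true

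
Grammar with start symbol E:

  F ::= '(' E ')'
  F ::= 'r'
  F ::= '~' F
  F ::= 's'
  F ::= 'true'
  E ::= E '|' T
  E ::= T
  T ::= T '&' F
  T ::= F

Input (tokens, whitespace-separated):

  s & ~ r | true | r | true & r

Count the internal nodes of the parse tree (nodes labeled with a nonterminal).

17

[E [E [E [E [T [T [F s]] & [F ~ [F r]]]] | [T [F true]]] | [T [F r]]] | [T [T [F true]] & [F r]]]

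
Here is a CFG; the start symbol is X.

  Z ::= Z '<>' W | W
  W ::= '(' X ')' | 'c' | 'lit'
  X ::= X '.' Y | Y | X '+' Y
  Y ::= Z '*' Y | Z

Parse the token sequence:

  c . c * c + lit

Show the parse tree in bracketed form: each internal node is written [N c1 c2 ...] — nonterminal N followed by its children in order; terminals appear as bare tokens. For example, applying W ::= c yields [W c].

X
X + Y
X . Y + Y
Y . Y + Y
Z . Y + Y
W . Y + Y
c . Y + Y
c . Z * Y + Y
c . W * Y + Y
c . c * Y + Y
c . c * Z + Y
c . c * W + Y
c . c * c + Y
c . c * c + Z
c . c * c + W
c . c * c + lit

[X [X [X [Y [Z [W c]]]] . [Y [Z [W c]] * [Y [Z [W c]]]]] + [Y [Z [W lit]]]]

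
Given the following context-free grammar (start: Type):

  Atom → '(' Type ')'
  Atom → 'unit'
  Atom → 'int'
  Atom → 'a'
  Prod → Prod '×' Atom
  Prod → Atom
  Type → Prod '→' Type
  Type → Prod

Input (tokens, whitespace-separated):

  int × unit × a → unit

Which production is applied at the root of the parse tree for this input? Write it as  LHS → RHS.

[Type [Prod [Prod [Prod [Atom int]] × [Atom unit]] × [Atom a]] → [Type [Prod [Atom unit]]]]

Type → Prod '→' Type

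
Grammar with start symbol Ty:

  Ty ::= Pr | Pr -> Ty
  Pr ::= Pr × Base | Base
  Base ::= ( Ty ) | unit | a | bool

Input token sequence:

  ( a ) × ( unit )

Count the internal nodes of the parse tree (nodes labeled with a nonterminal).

[Ty [Pr [Pr [Base ( [Ty [Pr [Base a]]] )]] × [Base ( [Ty [Pr [Base unit]]] )]]]

11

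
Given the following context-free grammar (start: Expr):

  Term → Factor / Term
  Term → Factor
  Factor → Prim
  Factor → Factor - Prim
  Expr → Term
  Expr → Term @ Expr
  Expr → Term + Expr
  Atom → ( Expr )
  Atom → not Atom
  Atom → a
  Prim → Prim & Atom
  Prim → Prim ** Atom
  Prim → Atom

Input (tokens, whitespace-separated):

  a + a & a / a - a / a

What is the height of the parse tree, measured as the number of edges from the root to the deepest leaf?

[Expr [Term [Factor [Prim [Atom a]]]] + [Expr [Term [Factor [Prim [Prim [Atom a]] & [Atom a]]] / [Term [Factor [Factor [Prim [Atom a]]] - [Prim [Atom a]]] / [Term [Factor [Prim [Atom a]]]]]]]]

8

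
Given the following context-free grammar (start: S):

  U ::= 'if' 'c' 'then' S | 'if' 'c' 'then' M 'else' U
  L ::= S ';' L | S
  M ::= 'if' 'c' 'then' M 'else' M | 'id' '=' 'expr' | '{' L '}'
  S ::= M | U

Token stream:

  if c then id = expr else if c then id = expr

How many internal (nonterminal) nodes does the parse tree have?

6

[S [U if c then [M id = expr] else [U if c then [S [M id = expr]]]]]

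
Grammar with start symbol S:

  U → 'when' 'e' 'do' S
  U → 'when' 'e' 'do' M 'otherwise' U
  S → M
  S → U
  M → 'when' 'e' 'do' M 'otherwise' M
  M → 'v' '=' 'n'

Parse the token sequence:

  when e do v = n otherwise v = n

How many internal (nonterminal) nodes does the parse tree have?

4

[S [M when e do [M v = n] otherwise [M v = n]]]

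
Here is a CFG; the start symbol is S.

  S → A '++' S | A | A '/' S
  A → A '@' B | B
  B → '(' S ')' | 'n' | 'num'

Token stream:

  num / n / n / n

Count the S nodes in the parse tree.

[S [A [B num]] / [S [A [B n]] / [S [A [B n]] / [S [A [B n]]]]]]

4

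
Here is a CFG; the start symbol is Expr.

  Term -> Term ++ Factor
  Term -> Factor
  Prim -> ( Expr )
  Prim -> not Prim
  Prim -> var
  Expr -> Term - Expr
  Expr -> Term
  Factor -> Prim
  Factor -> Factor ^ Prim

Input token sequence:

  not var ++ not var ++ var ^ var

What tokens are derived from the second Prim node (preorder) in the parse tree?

[Expr [Term [Term [Term [Factor [Prim not [Prim var]]]] ++ [Factor [Prim not [Prim var]]]] ++ [Factor [Factor [Prim var]] ^ [Prim var]]]]

var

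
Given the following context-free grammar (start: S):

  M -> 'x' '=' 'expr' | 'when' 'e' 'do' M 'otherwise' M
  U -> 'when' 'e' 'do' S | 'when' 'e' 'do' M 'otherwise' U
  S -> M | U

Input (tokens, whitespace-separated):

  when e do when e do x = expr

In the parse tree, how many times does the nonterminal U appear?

[S [U when e do [S [U when e do [S [M x = expr]]]]]]

2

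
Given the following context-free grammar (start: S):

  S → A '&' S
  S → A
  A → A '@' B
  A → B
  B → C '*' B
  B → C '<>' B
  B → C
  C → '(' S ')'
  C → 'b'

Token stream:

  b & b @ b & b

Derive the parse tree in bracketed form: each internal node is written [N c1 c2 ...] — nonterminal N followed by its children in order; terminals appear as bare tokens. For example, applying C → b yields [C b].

S
A & S
B & S
C & S
b & S
b & A & S
b & A @ B & S
b & B @ B & S
b & C @ B & S
b & b @ B & S
b & b @ C & S
b & b @ b & S
b & b @ b & A
b & b @ b & B
b & b @ b & C
b & b @ b & b

[S [A [B [C b]]] & [S [A [A [B [C b]]] @ [B [C b]]] & [S [A [B [C b]]]]]]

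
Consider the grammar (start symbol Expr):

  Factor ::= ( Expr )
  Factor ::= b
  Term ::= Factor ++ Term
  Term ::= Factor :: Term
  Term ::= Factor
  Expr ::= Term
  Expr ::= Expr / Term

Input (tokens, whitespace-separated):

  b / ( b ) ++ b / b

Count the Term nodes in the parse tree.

[Expr [Expr [Expr [Term [Factor b]]] / [Term [Factor ( [Expr [Term [Factor b]]] )] ++ [Term [Factor b]]]] / [Term [Factor b]]]

5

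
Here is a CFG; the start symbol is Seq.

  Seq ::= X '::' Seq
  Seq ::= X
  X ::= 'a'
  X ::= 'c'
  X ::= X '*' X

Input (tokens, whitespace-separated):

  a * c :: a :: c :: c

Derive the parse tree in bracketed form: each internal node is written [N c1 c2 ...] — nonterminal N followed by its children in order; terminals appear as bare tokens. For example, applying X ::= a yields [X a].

[Seq [X [X a] * [X c]] :: [Seq [X a] :: [Seq [X c] :: [Seq [X c]]]]]

Seq
X :: Seq
X * X :: Seq
a * X :: Seq
a * c :: Seq
a * c :: X :: Seq
a * c :: a :: Seq
a * c :: a :: X :: Seq
a * c :: a :: c :: Seq
a * c :: a :: c :: X
a * c :: a :: c :: c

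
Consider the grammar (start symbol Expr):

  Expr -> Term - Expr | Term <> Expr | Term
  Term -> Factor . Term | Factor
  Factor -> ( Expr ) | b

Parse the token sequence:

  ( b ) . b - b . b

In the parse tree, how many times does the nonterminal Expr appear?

3

[Expr [Term [Factor ( [Expr [Term [Factor b]]] )] . [Term [Factor b]]] - [Expr [Term [Factor b] . [Term [Factor b]]]]]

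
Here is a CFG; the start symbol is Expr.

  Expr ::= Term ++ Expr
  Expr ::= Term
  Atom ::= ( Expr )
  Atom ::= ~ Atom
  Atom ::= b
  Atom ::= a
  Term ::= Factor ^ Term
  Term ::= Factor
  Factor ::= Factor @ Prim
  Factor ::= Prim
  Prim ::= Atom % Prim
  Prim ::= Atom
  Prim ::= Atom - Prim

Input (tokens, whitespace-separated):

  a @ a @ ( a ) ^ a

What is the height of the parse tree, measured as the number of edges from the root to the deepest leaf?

10

[Expr [Term [Factor [Factor [Factor [Prim [Atom a]]] @ [Prim [Atom a]]] @ [Prim [Atom ( [Expr [Term [Factor [Prim [Atom a]]]]] )]]] ^ [Term [Factor [Prim [Atom a]]]]]]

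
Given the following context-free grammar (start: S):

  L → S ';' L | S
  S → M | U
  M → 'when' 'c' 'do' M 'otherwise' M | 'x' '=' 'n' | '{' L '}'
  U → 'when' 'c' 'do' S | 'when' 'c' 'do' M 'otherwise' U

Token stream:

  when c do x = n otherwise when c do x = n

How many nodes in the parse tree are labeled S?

[S [U when c do [M x = n] otherwise [U when c do [S [M x = n]]]]]

2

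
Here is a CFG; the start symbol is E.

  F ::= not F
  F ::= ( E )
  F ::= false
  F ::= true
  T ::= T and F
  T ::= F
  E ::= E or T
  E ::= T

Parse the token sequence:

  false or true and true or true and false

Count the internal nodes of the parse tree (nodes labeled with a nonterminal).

13

[E [E [E [T [F false]]] or [T [T [F true]] and [F true]]] or [T [T [F true]] and [F false]]]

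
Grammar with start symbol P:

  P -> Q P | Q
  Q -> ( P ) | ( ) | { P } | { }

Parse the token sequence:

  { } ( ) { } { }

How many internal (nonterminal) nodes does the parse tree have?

8

[P [Q { }] [P [Q ( )] [P [Q { }] [P [Q { }]]]]]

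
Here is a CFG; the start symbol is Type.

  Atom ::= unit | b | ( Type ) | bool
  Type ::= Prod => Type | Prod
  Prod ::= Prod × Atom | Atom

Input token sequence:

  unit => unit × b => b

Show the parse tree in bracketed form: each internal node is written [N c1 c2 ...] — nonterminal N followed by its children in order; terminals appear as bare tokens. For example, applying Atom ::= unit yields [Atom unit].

[Type [Prod [Atom unit]] => [Type [Prod [Prod [Atom unit]] × [Atom b]] => [Type [Prod [Atom b]]]]]

Type
Prod => Type
Atom => Type
unit => Type
unit => Prod => Type
unit => Prod × Atom => Type
unit => Atom × Atom => Type
unit => unit × Atom => Type
unit => unit × b => Type
unit => unit × b => Prod
unit => unit × b => Atom
unit => unit × b => b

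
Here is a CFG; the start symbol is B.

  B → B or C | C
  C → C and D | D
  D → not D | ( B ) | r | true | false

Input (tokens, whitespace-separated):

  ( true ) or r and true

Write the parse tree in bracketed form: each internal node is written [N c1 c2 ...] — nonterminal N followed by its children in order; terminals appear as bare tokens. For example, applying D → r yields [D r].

[B [B [C [D ( [B [C [D true]]] )]]] or [C [C [D r]] and [D true]]]

B
B or C
C or C
D or C
( B ) or C
( C ) or C
( D ) or C
( true ) or C
( true ) or C and D
( true ) or D and D
( true ) or r and D
( true ) or r and true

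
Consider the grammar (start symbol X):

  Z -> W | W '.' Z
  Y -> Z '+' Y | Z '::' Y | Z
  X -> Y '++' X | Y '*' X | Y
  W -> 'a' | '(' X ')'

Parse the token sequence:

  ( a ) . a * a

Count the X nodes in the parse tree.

3

[X [Y [Z [W ( [X [Y [Z [W a]]]] )] . [Z [W a]]]] * [X [Y [Z [W a]]]]]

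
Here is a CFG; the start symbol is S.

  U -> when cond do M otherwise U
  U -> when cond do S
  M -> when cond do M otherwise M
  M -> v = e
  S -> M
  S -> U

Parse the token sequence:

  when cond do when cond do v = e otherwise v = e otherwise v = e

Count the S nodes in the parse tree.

[S [M when cond do [M when cond do [M v = e] otherwise [M v = e]] otherwise [M v = e]]]

1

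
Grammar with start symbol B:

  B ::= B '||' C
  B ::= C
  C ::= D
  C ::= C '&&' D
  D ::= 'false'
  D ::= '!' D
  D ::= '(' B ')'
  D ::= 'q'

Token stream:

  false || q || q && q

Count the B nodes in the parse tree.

3

[B [B [B [C [D false]]] || [C [D q]]] || [C [C [D q]] && [D q]]]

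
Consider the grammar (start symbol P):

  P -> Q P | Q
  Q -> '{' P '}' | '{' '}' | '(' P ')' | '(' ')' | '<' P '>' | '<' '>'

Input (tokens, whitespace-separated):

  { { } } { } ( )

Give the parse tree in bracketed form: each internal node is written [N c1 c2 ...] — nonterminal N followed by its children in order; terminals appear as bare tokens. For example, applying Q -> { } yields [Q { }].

P
Q P
{ P } P
{ Q } P
{ { } } P
{ { } } Q P
{ { } } { } P
{ { } } { } Q
{ { } } { } ( )

[P [Q { [P [Q { }]] }] [P [Q { }] [P [Q ( )]]]]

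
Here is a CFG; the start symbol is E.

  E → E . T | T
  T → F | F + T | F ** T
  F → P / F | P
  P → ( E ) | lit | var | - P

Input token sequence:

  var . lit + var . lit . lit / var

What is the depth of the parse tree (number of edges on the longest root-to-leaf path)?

7

[E [E [E [E [T [F [P var]]]] . [T [F [P lit]] + [T [F [P var]]]]] . [T [F [P lit]]]] . [T [F [P lit] / [F [P var]]]]]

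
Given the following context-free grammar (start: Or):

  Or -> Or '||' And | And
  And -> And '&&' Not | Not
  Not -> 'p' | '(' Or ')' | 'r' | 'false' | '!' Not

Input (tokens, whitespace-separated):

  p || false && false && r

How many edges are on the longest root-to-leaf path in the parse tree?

[Or [Or [And [Not p]]] || [And [And [And [Not false]] && [Not false]] && [Not r]]]

5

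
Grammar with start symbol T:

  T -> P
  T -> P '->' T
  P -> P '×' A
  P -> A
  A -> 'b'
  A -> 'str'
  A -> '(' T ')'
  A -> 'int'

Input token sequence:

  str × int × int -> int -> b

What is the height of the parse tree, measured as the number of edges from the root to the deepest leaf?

5

[T [P [P [P [A str]] × [A int]] × [A int]] -> [T [P [A int]] -> [T [P [A b]]]]]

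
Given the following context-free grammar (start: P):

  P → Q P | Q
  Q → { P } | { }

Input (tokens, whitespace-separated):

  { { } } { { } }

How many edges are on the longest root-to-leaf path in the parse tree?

[P [Q { [P [Q { }]] }] [P [Q { [P [Q { }]] }]]]

5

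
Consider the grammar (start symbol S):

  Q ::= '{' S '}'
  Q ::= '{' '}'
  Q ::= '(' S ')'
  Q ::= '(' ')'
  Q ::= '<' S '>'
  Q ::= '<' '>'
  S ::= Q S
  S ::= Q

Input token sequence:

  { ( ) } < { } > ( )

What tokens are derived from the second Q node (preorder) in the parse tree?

[S [Q { [S [Q ( )]] }] [S [Q < [S [Q { }]] >] [S [Q ( )]]]]

( )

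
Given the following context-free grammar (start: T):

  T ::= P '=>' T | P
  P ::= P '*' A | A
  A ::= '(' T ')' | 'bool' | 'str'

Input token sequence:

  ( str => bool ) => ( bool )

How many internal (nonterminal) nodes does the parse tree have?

[T [P [A ( [T [P [A str]] => [T [P [A bool]]]] )]] => [T [P [A ( [T [P [A bool]]] )]]]]

15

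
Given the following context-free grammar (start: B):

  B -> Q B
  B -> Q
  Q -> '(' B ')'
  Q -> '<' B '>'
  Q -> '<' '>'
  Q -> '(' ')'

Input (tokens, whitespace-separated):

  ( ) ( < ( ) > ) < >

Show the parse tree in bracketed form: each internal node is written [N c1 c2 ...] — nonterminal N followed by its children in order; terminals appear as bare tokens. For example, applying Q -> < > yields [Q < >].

B
Q B
( ) B
( ) Q B
( ) ( B ) B
( ) ( Q ) B
( ) ( < B > ) B
( ) ( < Q > ) B
( ) ( < ( ) > ) B
( ) ( < ( ) > ) Q
( ) ( < ( ) > ) < >

[B [Q ( )] [B [Q ( [B [Q < [B [Q ( )]] >]] )] [B [Q < >]]]]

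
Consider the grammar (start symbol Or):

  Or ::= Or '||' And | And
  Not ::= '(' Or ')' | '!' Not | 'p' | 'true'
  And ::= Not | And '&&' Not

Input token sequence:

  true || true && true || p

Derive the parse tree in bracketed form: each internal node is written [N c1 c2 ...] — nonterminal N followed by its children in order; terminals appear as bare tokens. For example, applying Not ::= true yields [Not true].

Or
Or || And
Or || And || And
And || And || And
Not || And || And
true || And || And
true || And && Not || And
true || Not && Not || And
true || true && Not || And
true || true && true || And
true || true && true || Not
true || true && true || p

[Or [Or [Or [And [Not true]]] || [And [And [Not true]] && [Not true]]] || [And [Not p]]]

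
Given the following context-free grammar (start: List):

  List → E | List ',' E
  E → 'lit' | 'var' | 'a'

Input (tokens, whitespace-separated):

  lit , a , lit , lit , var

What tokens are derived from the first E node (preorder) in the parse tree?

lit

[List [List [List [List [List [E lit]] , [E a]] , [E lit]] , [E lit]] , [E var]]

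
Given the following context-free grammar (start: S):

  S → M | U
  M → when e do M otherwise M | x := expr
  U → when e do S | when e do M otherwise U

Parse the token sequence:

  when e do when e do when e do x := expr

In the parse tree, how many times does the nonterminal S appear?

4

[S [U when e do [S [U when e do [S [U when e do [S [M x := expr]]]]]]]]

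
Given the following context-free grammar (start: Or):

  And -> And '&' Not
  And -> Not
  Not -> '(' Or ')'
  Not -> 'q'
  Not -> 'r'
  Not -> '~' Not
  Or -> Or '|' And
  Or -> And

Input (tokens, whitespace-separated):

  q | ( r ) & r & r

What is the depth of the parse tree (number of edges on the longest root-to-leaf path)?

8

[Or [Or [And [Not q]]] | [And [And [And [Not ( [Or [And [Not r]]] )]] & [Not r]] & [Not r]]]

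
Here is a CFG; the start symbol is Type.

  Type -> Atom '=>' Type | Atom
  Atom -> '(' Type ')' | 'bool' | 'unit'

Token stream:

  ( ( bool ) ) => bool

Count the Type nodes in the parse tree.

[Type [Atom ( [Type [Atom ( [Type [Atom bool]] )]] )] => [Type [Atom bool]]]

4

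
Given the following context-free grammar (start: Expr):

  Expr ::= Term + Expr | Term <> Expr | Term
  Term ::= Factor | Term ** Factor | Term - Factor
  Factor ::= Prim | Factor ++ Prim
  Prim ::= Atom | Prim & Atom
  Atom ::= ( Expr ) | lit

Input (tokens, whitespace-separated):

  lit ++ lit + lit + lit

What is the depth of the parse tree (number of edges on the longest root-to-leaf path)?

[Expr [Term [Factor [Factor [Prim [Atom lit]]] ++ [Prim [Atom lit]]]] + [Expr [Term [Factor [Prim [Atom lit]]]] + [Expr [Term [Factor [Prim [Atom lit]]]]]]]

7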